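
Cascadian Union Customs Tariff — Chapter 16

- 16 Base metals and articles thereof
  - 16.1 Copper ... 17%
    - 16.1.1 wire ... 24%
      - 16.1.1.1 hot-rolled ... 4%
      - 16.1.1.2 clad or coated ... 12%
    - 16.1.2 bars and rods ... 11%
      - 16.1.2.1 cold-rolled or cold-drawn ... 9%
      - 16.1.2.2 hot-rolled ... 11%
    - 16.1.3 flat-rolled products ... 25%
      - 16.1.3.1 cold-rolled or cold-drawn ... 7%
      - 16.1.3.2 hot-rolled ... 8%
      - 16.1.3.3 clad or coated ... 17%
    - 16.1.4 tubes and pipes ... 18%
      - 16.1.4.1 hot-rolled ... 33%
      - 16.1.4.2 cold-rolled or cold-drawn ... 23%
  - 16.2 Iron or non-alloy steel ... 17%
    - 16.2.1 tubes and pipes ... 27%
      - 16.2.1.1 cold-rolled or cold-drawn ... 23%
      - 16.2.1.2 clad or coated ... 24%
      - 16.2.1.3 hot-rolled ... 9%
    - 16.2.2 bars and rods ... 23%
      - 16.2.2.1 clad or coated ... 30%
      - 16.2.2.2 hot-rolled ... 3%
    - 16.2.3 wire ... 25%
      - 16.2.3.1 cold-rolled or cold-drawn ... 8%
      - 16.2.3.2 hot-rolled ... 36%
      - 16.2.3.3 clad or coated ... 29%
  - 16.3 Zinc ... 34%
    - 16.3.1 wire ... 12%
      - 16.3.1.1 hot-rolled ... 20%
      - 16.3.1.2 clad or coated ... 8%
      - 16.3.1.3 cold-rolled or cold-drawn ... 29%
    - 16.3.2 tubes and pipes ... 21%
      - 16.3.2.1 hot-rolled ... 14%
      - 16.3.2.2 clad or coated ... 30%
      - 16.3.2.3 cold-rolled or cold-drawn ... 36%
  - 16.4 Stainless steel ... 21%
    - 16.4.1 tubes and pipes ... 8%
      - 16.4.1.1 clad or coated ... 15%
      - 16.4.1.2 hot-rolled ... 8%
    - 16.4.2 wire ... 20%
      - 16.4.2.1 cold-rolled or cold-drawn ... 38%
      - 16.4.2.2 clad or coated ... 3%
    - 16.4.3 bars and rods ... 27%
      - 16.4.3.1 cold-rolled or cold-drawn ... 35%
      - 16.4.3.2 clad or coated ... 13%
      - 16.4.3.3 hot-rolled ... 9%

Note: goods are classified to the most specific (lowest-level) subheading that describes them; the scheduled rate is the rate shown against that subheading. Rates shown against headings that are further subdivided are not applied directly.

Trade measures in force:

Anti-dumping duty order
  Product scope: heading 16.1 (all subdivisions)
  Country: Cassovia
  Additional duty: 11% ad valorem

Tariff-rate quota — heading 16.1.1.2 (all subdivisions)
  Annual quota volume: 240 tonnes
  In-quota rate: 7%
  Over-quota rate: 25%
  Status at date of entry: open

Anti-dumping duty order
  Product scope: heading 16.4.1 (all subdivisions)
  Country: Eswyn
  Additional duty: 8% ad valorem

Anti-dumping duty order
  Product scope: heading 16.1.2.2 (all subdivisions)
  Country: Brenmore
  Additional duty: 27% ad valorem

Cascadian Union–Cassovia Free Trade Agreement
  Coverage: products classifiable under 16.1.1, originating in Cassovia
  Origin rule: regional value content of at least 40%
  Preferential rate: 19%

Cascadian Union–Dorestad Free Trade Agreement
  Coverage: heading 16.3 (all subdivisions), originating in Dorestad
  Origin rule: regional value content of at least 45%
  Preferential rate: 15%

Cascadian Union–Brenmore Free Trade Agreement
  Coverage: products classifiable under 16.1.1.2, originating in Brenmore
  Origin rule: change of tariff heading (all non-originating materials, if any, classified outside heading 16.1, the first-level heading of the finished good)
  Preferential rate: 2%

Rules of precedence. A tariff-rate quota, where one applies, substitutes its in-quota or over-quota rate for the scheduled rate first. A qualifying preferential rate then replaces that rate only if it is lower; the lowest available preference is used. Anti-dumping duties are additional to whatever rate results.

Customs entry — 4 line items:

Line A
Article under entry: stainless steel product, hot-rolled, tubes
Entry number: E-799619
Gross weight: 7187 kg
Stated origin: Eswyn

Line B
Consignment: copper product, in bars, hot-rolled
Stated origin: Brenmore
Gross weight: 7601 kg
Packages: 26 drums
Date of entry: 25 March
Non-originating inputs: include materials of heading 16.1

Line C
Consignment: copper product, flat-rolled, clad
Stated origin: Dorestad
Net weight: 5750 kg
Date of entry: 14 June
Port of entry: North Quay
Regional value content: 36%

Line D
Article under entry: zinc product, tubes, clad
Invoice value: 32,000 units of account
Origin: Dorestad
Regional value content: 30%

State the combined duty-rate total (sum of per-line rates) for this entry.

Line A: stainless steel → 16.4; tubes → 16.4.1; hot-rolled → 16.4.1.2. Scheduled 8%. anti-dumping (Eswyn, 16.4.1): +8%; total 8% + 8% = 16%. → 16%.
Line B: copper → 16.1; in bars → 16.1.2; hot-rolled → 16.1.2.2. Scheduled 11%. Brenmore agreement on 16.1.1.2: 16.1.2.2 not covered; anti-dumping (Brenmore, 16.1.2.2): +27%; total 11% + 27% = 38%. → 38%.
Line C: copper → 16.1; flat-rolled → 16.1.3; clad → 16.1.3.3. Scheduled 17%. Dorestad agreement on 16.3: 16.1.3.3 not covered. → 17%.
Line D: zinc → 16.3; tubes → 16.3.2; clad → 16.3.2.2. Scheduled 30%. Dorestad agreement on 16.3: RVC < 45%. → 30%.
Sum: 16% + 38% + 17% + 30% = 101%.

101%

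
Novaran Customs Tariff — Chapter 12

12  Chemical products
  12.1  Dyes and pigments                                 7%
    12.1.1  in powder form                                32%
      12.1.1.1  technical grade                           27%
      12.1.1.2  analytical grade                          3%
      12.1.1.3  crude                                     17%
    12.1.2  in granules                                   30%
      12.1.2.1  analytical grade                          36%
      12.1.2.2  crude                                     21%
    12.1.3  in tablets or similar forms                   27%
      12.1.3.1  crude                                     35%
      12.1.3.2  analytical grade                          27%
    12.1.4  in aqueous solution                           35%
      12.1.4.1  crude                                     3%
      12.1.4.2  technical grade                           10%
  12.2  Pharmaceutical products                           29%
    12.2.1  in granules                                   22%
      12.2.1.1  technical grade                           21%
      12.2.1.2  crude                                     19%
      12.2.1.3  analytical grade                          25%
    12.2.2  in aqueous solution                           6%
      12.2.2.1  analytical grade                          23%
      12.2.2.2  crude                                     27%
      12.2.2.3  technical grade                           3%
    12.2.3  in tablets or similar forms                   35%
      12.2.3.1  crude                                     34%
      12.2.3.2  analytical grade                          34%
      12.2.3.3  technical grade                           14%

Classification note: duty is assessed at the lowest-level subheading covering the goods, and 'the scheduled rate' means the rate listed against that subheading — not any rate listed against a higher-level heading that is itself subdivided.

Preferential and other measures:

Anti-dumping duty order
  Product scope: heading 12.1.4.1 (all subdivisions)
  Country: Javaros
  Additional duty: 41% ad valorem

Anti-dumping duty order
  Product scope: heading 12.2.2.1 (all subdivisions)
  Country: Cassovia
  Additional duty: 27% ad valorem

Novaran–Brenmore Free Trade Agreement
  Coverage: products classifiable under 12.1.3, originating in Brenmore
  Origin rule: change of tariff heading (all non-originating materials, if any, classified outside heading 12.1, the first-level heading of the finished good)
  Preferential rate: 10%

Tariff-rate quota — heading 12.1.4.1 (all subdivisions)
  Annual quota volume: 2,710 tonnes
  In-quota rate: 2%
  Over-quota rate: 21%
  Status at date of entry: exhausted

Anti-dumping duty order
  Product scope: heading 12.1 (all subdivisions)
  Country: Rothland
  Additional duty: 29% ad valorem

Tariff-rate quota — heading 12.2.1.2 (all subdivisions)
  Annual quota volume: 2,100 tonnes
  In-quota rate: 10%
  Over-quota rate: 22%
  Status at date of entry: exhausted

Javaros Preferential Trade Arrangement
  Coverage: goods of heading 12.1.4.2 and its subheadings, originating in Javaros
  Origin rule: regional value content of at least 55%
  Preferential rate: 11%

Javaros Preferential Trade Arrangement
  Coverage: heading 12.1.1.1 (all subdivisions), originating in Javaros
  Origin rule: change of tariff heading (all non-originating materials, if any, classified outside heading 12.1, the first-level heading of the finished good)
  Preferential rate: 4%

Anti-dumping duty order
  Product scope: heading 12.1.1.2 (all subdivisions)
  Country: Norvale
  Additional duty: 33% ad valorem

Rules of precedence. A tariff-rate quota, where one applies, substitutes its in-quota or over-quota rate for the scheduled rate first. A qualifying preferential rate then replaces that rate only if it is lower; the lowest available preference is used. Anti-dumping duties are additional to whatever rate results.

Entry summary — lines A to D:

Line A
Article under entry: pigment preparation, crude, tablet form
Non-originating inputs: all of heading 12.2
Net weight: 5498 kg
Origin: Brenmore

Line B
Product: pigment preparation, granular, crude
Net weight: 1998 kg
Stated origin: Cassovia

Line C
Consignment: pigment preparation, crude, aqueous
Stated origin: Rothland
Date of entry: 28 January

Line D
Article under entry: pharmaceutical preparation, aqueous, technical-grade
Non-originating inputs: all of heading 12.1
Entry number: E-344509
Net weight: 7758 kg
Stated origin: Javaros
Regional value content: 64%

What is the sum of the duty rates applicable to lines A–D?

84%

Line A: pigment → 12.1; tablet form → 12.1.3; crude → 12.1.3.1. Scheduled 35%. Brenmore agreement on 12.1.3: CTH met → 10% available; preferential 10%. → 10%.
Line B: pigment → 12.1; granular → 12.1.2; crude → 12.1.2.2. Scheduled 21%. No special measure applies. → 21%.
Line C: pigment → 12.1; aqueous → 12.1.4; crude → 12.1.4.1. Scheduled 3%. quota on 12.1.4.1 exhausted → over-quota 21%; anti-dumping (Rothland, 12.1): +29%; total 21% + 29% = 50%. → 50%.
Line D: pharmaceutical → 12.2; aqueous → 12.2.2; technical-grade → 12.2.2.3. Scheduled 3%. Javaros agreement on 12.1.4.2: 12.2.2.3 not covered; Javaros agreement on 12.1.1.1: 12.2.2.3 not covered. → 3%.
Sum: 10% + 21% + 50% + 3% = 84%.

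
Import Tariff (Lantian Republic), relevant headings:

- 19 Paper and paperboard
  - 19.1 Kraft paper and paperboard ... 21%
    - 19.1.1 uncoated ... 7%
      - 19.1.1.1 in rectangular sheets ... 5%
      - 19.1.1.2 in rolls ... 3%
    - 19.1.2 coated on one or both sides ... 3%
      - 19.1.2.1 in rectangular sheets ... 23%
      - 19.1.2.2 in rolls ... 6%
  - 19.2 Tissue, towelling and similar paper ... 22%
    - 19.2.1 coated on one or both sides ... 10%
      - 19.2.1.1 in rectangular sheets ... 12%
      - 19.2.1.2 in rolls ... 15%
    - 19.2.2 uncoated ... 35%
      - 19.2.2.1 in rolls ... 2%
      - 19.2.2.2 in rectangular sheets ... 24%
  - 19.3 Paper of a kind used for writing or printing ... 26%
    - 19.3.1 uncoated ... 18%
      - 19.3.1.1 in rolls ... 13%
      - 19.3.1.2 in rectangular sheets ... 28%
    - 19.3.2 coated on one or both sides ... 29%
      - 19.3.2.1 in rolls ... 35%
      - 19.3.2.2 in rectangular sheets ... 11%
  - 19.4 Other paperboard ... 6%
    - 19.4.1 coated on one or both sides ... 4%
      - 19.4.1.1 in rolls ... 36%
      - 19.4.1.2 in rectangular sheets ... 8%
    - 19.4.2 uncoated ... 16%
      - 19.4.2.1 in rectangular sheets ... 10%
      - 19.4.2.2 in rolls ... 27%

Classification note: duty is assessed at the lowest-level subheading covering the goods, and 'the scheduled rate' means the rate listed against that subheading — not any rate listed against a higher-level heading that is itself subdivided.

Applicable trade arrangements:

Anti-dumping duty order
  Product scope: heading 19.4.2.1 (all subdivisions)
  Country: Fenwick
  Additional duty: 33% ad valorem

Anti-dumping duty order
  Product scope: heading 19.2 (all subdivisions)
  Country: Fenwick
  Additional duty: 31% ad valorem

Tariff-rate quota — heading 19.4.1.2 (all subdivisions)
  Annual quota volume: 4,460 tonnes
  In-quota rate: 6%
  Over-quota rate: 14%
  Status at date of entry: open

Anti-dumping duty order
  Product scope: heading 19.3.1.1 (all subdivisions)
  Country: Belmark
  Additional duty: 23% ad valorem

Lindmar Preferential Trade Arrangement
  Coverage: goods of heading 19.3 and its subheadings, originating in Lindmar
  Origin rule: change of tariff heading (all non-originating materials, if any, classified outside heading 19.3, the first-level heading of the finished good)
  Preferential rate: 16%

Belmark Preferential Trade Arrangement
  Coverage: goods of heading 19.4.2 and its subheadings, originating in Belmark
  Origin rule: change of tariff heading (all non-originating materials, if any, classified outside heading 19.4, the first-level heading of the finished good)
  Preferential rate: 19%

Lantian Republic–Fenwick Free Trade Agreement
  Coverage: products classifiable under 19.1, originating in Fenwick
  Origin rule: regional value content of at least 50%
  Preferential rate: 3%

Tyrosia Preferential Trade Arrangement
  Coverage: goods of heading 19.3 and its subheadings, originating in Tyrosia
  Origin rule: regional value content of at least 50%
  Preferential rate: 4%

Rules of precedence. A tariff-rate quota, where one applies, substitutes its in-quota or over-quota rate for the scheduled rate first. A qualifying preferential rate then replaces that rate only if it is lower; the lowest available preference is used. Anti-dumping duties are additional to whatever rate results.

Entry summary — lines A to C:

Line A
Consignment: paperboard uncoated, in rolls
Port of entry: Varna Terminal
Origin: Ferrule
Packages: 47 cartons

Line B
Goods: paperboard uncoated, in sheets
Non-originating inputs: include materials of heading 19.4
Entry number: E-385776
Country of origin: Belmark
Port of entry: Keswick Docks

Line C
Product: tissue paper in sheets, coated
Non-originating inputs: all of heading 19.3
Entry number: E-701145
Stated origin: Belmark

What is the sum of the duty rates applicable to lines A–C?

Line A: paperboard → 19.4; uncoated → 19.4.2; in rolls → 19.4.2.2. Scheduled 27%. No special measure applies. → 27%.
Line B: paperboard → 19.4; uncoated → 19.4.2; in sheets → 19.4.2.1. Scheduled 10%. Belmark agreement on 19.4.2: CTH not met. → 10%.
Line C: tissue paper → 19.2; coated → 19.2.1; in sheets → 19.2.1.1. Scheduled 12%. Belmark agreement on 19.4.2: 19.2.1.1 not covered. → 12%.
Sum: 27% + 10% + 12% = 49%.

49%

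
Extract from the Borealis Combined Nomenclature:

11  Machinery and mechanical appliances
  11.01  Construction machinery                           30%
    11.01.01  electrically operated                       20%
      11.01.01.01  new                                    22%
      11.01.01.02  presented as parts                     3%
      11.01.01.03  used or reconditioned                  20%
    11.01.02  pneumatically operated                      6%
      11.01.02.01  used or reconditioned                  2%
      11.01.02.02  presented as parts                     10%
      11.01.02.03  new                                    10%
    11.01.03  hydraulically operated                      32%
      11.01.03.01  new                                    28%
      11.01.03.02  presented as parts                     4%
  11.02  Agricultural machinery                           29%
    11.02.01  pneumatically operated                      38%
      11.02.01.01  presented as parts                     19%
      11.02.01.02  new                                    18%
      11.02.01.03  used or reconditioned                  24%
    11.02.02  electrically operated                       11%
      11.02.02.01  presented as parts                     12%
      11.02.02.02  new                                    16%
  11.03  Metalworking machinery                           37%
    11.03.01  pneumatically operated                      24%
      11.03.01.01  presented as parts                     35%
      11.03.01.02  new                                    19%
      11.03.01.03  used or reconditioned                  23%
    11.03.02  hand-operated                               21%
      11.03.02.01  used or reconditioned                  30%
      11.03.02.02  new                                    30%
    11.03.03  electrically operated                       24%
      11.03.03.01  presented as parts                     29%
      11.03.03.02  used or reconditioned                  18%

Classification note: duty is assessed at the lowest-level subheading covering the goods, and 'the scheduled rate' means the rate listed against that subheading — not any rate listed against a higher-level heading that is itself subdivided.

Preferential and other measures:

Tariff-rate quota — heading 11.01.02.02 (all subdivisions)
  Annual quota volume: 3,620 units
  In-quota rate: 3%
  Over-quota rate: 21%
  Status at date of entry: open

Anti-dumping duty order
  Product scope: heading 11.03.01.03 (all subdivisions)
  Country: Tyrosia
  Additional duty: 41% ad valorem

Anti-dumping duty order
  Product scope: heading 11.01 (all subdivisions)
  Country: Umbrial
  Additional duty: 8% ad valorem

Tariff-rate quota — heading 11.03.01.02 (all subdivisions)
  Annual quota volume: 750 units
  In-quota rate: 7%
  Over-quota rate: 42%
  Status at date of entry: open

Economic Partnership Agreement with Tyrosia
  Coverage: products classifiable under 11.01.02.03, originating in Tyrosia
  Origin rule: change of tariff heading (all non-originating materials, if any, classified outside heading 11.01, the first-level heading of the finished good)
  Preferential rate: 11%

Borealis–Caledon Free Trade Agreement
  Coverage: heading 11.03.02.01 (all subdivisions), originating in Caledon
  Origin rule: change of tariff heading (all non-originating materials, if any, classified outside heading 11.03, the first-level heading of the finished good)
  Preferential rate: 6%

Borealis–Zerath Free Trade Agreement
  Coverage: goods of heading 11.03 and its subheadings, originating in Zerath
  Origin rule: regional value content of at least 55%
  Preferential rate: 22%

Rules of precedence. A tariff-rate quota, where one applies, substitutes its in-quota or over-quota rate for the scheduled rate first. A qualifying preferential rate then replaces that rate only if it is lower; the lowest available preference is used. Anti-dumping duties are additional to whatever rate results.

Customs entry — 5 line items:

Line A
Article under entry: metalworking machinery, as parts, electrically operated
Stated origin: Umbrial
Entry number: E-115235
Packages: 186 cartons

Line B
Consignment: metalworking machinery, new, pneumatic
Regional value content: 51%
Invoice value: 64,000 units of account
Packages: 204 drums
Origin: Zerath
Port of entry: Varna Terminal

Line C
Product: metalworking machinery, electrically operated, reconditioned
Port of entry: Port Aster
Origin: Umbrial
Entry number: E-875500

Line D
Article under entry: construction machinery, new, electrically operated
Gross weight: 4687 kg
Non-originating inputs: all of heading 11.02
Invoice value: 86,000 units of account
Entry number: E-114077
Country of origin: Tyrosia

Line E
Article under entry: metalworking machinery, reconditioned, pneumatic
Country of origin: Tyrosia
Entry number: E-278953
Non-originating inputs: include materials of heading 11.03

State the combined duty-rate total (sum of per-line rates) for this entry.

Line A: metalworking → 11.03; electrically operated → 11.03.03; as parts → 11.03.03.01. Scheduled 29%. No special measure applies. → 29%.
Line B: metalworking → 11.03; pneumatic → 11.03.01; new → 11.03.01.02. Scheduled 19%. quota on 11.03.01.02 open → in-quota 7%; Zerath agreement on 11.03: RVC < 55%. → 7%.
Line C: metalworking → 11.03; electrically operated → 11.03.03; reconditioned → 11.03.03.02. Scheduled 18%. No special measure applies. → 18%.
Line D: construction → 11.01; electrically operated → 11.01.01; new → 11.01.01.01. Scheduled 22%. Tyrosia agreement on 11.01.02.03: 11.01.01.01 not covered. → 22%.
Line E: metalworking → 11.03; pneumatic → 11.03.01; reconditioned → 11.03.01.03. Scheduled 23%. Tyrosia agreement on 11.01.02.03: 11.03.01.03 not covered; anti-dumping (Tyrosia, 11.03.01.03): +41%; total 23% + 41% = 64%. → 64%.
Sum: 29% + 7% + 18% + 22% + 64% = 140%.

140%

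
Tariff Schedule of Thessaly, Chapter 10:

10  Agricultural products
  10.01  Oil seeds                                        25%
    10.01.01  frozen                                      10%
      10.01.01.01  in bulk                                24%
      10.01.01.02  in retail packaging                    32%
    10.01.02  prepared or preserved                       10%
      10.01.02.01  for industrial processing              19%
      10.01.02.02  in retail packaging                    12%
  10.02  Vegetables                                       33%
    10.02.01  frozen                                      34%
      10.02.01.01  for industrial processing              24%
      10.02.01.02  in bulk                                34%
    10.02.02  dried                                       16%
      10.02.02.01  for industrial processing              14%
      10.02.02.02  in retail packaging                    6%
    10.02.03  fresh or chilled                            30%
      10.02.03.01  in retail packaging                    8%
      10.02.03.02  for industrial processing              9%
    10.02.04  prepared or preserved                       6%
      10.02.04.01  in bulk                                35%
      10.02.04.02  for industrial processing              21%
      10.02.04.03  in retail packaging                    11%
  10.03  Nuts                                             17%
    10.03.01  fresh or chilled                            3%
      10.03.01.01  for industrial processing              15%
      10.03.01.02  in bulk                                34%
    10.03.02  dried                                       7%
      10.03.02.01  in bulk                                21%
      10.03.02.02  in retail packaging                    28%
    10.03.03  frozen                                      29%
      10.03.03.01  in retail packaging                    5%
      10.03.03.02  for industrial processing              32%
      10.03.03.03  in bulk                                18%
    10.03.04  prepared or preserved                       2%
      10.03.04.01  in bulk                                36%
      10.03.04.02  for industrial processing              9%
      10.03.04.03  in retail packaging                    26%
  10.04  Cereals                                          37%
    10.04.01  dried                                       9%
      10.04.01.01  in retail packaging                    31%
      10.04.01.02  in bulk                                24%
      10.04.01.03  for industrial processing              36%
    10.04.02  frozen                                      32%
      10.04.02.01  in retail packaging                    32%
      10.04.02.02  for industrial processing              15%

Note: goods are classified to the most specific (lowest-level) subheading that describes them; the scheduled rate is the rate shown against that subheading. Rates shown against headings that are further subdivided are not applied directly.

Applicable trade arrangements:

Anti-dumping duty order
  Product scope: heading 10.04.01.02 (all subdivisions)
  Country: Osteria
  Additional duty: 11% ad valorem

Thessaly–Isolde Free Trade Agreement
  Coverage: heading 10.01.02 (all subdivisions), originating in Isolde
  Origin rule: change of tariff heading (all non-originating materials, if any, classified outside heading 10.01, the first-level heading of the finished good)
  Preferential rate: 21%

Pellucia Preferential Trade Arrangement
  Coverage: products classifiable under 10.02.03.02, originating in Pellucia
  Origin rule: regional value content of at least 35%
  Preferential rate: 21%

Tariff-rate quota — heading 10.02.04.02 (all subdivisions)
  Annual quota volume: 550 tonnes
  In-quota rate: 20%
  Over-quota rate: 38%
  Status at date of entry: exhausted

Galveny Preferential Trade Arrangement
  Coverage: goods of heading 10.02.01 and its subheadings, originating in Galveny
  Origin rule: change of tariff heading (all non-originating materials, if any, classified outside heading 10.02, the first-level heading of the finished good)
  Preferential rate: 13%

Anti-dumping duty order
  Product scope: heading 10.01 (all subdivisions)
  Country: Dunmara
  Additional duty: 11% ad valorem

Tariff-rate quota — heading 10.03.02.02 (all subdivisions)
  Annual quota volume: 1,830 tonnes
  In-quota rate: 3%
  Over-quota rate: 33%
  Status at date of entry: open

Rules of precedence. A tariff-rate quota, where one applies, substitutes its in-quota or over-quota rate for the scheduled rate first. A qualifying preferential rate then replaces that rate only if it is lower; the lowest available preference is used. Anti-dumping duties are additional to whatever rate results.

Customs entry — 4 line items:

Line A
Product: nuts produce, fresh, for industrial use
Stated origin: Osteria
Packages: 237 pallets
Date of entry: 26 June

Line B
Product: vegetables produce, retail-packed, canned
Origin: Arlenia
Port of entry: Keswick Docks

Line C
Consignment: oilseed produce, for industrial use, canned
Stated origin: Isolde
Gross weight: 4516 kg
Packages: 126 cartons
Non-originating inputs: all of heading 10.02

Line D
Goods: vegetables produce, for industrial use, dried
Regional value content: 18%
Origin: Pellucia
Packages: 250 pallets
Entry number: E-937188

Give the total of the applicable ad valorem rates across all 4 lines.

Line A: nuts → 10.03; fresh → 10.03.01; for industrial use → 10.03.01.01. Scheduled 15%. No special measure applies. → 15%.
Line B: vegetables → 10.02; canned → 10.02.04; retail-packed → 10.02.04.03. Scheduled 11%. No special measure applies. → 11%.
Line C: oilseed → 10.01; canned → 10.01.02; for industrial use → 10.01.02.01. Scheduled 19%. Isolde agreement on 10.01.02: CTH met → 21% available; preference 21% not lower than 19% → no reduction. → 19%.
Line D: vegetables → 10.02; dried → 10.02.02; for industrial use → 10.02.02.01. Scheduled 14%. Pellucia agreement on 10.02.03.02: 10.02.02.01 not covered. → 14%.
Sum: 15% + 11% + 19% + 14% = 59%.

59%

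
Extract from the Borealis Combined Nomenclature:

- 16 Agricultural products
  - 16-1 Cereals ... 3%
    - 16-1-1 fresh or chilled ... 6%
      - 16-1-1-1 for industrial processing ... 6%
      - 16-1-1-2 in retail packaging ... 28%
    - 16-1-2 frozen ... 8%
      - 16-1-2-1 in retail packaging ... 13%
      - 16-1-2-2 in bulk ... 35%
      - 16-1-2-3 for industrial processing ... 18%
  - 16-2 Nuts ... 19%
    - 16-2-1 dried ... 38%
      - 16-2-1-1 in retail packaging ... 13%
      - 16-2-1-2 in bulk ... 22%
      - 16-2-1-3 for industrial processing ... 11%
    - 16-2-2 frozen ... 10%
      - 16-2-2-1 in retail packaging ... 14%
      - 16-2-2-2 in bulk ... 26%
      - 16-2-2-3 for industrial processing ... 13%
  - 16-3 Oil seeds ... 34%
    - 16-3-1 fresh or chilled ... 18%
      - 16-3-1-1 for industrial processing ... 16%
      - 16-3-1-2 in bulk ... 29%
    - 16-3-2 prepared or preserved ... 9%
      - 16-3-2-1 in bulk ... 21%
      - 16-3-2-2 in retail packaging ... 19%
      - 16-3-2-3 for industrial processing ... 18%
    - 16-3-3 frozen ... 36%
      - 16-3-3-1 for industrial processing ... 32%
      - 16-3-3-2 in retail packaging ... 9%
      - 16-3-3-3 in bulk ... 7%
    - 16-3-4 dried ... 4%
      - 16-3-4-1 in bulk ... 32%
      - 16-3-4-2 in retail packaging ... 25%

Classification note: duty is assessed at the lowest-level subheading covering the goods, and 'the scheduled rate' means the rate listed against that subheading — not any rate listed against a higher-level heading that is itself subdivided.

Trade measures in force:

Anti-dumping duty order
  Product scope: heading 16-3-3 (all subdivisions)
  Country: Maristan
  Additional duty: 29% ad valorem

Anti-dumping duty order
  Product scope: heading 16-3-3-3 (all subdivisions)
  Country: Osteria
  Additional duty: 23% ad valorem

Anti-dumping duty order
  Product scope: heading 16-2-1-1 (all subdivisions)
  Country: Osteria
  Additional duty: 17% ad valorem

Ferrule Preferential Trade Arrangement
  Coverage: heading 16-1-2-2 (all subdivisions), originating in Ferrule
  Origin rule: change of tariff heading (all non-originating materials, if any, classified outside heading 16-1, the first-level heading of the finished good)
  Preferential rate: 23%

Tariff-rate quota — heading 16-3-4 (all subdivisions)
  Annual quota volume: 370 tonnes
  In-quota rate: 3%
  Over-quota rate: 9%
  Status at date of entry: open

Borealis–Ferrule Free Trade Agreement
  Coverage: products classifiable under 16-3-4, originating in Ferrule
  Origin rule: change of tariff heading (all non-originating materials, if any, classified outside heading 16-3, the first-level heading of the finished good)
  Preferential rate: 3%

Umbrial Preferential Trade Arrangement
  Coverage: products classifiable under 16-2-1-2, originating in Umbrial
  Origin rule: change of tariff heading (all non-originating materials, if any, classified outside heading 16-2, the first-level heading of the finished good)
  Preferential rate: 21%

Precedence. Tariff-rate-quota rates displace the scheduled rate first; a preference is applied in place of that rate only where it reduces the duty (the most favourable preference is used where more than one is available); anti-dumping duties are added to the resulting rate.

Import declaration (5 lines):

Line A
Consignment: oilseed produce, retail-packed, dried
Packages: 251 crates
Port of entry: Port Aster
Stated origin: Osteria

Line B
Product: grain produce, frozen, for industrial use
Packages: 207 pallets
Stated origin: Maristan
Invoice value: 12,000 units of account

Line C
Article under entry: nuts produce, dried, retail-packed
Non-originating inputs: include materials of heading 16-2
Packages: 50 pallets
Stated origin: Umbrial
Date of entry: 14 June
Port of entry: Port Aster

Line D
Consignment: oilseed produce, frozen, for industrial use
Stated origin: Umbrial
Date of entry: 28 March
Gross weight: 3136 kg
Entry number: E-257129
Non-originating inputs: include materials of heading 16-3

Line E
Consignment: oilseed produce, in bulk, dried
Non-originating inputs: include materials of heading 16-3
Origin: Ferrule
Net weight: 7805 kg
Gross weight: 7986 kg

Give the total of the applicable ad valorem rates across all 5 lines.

69%

Line A: oilseed → 16-3; dried → 16-3-4; retail-packed → 16-3-4-2. Scheduled 25%. quota on 16-3-4 open → in-quota 3%. → 3%.
Line B: grain → 16-1; frozen → 16-1-2; for industrial use → 16-1-2-3. Scheduled 18%. No special measure applies. → 18%.
Line C: nuts → 16-2; dried → 16-2-1; retail-packed → 16-2-1-1. Scheduled 13%. Umbrial agreement on 16-2-1-2: 16-2-1-1 not covered. → 13%.
Line D: oilseed → 16-3; frozen → 16-3-3; for industrial use → 16-3-3-1. Scheduled 32%. Umbrial agreement on 16-2-1-2: 16-3-3-1 not covered. → 32%.
Line E: oilseed → 16-3; dried → 16-3-4; in bulk → 16-3-4-1. Scheduled 32%. quota on 16-3-4 open → in-quota 3%; Ferrule agreement on 16-1-2-2: 16-3-4-1 not covered; Ferrule agreement on 16-3-4: CTH not met. → 3%.
Sum: 3% + 18% + 13% + 32% + 3% = 69%.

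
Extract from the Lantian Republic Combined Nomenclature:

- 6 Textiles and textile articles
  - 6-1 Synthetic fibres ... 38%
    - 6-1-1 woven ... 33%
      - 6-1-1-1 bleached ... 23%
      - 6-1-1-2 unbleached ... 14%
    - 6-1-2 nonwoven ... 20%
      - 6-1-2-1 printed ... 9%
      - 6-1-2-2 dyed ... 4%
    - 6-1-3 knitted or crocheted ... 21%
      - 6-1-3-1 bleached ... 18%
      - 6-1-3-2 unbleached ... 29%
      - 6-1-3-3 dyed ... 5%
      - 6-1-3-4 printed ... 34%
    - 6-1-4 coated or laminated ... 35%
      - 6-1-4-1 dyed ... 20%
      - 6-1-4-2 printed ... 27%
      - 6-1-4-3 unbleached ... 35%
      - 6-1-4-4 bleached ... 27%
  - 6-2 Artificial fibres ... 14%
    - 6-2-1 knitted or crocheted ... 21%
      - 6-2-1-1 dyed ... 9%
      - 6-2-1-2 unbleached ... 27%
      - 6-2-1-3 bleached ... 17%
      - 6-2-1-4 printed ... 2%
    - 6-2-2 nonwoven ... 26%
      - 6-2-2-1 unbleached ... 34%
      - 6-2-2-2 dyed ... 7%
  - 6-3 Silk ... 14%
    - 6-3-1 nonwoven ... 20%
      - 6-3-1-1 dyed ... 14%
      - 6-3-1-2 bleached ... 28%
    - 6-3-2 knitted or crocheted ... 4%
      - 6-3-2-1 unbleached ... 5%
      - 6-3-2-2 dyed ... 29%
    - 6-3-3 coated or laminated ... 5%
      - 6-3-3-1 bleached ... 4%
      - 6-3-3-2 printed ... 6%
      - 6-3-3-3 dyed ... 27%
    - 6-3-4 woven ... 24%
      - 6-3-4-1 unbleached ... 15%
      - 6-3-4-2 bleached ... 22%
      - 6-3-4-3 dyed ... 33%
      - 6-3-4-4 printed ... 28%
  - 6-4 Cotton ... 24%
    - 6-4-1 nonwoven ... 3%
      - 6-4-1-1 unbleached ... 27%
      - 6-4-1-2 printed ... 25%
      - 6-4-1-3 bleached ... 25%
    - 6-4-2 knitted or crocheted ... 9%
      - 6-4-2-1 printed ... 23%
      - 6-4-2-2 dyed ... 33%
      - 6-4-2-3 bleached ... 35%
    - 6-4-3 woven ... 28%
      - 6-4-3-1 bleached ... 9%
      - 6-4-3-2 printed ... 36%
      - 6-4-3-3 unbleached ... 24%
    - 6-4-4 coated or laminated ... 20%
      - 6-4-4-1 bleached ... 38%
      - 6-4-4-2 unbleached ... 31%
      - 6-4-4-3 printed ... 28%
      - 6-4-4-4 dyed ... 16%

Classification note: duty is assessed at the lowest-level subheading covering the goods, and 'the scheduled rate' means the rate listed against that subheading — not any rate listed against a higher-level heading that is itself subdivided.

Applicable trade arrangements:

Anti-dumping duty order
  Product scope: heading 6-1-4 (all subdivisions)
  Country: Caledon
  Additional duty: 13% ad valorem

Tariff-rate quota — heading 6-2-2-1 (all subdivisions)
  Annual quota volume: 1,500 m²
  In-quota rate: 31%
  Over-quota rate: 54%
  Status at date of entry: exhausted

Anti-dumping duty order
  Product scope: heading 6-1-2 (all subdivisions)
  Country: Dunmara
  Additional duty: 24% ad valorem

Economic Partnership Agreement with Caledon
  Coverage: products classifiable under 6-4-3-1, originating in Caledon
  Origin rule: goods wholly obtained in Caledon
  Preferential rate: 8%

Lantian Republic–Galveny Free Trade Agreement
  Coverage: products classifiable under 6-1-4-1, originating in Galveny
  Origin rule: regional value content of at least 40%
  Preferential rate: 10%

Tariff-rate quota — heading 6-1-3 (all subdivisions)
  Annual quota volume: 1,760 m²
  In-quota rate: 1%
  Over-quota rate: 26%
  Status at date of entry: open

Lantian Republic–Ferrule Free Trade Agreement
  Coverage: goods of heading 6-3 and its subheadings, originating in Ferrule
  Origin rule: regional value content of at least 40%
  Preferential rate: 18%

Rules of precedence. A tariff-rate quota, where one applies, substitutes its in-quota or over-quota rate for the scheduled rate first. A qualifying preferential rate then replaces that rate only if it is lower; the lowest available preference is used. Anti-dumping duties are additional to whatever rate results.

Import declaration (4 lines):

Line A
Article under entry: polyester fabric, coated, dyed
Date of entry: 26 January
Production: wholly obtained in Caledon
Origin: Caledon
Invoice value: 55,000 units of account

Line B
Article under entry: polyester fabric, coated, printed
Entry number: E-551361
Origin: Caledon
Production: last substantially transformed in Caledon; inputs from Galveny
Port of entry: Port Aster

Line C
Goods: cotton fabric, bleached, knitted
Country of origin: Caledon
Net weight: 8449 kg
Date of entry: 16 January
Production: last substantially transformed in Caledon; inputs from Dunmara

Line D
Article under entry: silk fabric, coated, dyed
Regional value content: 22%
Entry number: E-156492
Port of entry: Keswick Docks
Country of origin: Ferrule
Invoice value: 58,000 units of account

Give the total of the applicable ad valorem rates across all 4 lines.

135%

Line A: polyester → 6-1; coated → 6-1-4; dyed → 6-1-4-1. Scheduled 20%. Caledon agreement on 6-4-3-1: 6-1-4-1 not covered; anti-dumping (Caledon, 6-1-4): +13%; total 20% + 13% = 33%. → 33%.
Line B: polyester → 6-1; coated → 6-1-4; printed → 6-1-4-2. Scheduled 27%. Caledon agreement on 6-4-3-1: 6-1-4-2 not covered; anti-dumping (Caledon, 6-1-4): +13%; total 27% + 13% = 40%. → 40%.
Line C: cotton → 6-4; knitted → 6-4-2; bleached → 6-4-2-3. Scheduled 35%. Caledon agreement on 6-4-3-1: 6-4-2-3 not covered. → 35%.
Line D: silk → 6-3; coated → 6-3-3; dyed → 6-3-3-3. Scheduled 27%. Ferrule agreement on 6-3: RVC < 40%. → 27%.
Sum: 33% + 40% + 35% + 27% = 135%.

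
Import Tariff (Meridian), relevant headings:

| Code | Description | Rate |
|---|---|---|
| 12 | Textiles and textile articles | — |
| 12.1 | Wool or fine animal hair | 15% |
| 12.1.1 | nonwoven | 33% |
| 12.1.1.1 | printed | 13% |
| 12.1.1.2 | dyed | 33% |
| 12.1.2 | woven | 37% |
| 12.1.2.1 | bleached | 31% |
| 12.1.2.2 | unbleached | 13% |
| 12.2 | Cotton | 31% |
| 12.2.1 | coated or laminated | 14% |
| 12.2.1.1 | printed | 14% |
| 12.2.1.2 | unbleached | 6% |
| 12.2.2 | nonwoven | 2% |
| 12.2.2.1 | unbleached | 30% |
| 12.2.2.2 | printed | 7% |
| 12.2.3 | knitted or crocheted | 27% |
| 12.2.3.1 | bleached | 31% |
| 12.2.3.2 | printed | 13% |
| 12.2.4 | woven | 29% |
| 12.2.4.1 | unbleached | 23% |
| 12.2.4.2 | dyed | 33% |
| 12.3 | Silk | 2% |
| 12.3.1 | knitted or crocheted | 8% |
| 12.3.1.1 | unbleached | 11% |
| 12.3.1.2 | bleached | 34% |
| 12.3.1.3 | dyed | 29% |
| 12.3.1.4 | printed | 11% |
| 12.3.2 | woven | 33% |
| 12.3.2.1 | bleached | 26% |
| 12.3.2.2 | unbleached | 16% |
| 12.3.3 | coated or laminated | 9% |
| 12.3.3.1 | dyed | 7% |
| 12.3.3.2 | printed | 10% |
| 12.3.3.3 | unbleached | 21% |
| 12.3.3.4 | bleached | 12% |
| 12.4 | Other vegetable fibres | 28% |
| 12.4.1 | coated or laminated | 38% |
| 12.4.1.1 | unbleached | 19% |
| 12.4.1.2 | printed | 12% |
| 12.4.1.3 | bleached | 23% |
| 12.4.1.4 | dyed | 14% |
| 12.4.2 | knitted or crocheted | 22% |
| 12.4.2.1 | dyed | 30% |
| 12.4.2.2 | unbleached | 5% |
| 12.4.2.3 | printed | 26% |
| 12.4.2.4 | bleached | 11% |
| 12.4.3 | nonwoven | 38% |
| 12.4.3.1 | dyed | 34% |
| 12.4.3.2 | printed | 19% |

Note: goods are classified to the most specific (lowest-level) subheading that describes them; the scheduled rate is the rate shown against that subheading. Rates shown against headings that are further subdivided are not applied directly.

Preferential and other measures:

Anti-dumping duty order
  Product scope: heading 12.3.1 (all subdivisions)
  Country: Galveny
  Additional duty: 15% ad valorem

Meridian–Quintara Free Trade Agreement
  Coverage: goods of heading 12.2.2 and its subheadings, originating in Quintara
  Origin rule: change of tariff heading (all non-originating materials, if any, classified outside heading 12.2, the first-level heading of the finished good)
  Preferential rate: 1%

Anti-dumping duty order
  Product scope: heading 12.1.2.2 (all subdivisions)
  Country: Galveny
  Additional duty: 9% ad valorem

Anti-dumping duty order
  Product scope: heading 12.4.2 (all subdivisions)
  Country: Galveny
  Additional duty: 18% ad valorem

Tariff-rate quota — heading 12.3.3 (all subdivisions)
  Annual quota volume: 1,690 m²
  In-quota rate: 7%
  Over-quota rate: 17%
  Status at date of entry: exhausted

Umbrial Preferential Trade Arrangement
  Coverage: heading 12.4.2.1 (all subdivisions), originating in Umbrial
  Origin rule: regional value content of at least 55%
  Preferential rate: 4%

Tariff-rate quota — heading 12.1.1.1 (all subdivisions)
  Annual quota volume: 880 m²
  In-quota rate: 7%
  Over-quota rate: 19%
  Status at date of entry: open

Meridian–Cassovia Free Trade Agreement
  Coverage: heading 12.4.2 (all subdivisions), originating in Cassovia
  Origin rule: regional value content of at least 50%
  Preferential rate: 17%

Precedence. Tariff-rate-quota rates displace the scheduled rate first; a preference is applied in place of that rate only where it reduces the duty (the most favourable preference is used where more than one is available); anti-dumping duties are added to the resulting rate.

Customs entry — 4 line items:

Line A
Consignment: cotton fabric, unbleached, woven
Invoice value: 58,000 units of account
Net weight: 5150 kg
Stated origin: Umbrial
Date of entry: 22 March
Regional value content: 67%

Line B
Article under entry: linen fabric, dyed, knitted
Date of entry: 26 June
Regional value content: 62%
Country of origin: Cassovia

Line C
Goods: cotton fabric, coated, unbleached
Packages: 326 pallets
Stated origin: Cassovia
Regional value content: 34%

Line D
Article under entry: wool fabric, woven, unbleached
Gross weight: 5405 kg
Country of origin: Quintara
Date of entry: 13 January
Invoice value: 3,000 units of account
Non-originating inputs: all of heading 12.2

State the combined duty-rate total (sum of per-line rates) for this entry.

59%

Line A: cotton → 12.2; woven → 12.2.4; unbleached → 12.2.4.1. Scheduled 23%. Umbrial agreement on 12.4.2.1: 12.2.4.1 not covered. → 23%.
Line B: linen → 12.4; knitted → 12.4.2; dyed → 12.4.2.1. Scheduled 30%. Cassovia agreement on 12.4.2: RVC ≥ 50% → 17% available; preferential 17%. → 17%.
Line C: cotton → 12.2; coated → 12.2.1; unbleached → 12.2.1.2. Scheduled 6%. Cassovia agreement on 12.4.2: 12.2.1.2 not covered. → 6%.
Line D: wool → 12.1; woven → 12.1.2; unbleached → 12.1.2.2. Scheduled 13%. Quintara agreement on 12.2.2: 12.1.2.2 not covered. → 13%.
Sum: 23% + 17% + 6% + 13% = 59%.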